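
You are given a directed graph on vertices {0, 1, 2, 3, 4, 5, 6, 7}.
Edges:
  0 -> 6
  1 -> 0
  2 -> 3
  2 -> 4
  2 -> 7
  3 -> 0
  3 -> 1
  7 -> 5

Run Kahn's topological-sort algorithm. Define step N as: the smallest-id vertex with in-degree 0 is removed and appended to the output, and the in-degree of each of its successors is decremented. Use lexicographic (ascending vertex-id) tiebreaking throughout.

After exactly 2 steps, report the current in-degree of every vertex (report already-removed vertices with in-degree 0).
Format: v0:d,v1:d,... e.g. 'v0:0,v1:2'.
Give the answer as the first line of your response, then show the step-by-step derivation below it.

v0:1,v1:0,v2:0,v3:0,v4:0,v5:1,v6:1,v7:0

step 1: output 2; order=[2]; indeg=(2,1,0,0,0,1,1,0)
step 2: output 3; order=[2,3]; indeg=(1,0,0,0,0,1,1,0)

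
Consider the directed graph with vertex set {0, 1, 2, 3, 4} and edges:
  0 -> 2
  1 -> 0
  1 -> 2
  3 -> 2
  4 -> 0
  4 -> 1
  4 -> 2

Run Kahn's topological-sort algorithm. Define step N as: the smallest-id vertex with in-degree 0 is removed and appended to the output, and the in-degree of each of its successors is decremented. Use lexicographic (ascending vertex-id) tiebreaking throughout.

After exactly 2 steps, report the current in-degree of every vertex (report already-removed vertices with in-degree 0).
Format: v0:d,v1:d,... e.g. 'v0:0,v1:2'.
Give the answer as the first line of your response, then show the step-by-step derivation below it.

v0:1,v1:0,v2:2,v3:0,v4:0

step 1: output 3; order=[3]; indeg=(2,1,3,0,0)
step 2: output 4; order=[3,4]; indeg=(1,0,2,0,0)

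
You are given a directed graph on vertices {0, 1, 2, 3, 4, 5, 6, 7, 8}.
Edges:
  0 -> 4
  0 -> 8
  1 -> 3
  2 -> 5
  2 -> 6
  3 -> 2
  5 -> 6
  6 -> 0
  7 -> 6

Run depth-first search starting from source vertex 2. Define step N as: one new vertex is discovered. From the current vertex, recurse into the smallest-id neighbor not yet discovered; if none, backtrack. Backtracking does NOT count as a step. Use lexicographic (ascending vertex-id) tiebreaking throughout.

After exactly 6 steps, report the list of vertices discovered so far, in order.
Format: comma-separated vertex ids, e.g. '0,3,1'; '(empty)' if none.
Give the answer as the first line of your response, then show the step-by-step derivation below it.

2,5,6,0,4,8

step 1: discover 2; path=2; order=2
step 2: discover 5; path=2>5; order=2,5
step 3: discover 6; path=2>5>6; order=2,5,6
step 4: discover 0; path=2>5>6>0; order=2,5,6,0
step 5: discover 4; path=2>5>6>0>4; order=2,5,6,0,4
step 6: discover 8; path=2>5>6>0>8; order=2,5,6,0,4,8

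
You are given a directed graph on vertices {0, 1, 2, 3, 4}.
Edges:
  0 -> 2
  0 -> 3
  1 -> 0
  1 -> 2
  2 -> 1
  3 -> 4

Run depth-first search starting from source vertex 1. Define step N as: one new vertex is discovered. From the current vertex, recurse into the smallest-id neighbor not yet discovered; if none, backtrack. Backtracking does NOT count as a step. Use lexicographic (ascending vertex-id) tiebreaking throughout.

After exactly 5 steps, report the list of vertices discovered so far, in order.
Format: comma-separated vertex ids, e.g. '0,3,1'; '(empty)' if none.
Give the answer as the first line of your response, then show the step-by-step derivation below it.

1,0,2,3,4

step 1: discover 1; path=1; order=1
step 2: discover 0; path=1>0; order=1,0
step 3: discover 2; path=1>0>2; order=1,0,2
step 4: discover 3; path=1>0>3; order=1,0,2,3
step 5: discover 4; path=1>0>3>4; order=1,0,2,3,4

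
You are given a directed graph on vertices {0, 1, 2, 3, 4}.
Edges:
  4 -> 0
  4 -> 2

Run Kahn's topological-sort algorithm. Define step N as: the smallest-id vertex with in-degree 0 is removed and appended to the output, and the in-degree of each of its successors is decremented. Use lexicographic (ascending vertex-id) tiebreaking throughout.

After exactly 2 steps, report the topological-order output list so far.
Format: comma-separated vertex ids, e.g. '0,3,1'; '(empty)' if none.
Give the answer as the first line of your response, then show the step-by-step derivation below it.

1,3

step 1: output 1; order=[1]; indeg=(1,0,1,0,0)
step 2: output 3; order=[1,3]; indeg=(1,0,1,0,0)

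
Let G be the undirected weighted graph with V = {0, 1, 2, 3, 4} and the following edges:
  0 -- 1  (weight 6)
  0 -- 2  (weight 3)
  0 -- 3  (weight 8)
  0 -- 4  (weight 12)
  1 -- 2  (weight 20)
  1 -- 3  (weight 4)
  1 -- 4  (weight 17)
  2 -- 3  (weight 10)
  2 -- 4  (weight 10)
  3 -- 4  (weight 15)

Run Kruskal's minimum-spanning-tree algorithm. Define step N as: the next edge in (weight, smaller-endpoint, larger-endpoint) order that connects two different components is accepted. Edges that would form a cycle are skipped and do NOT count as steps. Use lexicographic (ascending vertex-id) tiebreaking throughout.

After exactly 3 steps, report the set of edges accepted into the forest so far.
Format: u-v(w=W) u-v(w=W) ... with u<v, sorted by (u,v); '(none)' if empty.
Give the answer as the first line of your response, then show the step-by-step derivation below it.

0-1(w=6) 0-2(w=3) 1-3(w=4)

step 1: add edge 0-2 (w=3); MST = {0-2(w=3)}
step 2: add edge 1-3 (w=4); MST = {0-2(w=3) 1-3(w=4)}
step 3: add edge 0-1 (w=6); MST = {0-1(w=6) 0-2(w=3) 1-3(w=4)}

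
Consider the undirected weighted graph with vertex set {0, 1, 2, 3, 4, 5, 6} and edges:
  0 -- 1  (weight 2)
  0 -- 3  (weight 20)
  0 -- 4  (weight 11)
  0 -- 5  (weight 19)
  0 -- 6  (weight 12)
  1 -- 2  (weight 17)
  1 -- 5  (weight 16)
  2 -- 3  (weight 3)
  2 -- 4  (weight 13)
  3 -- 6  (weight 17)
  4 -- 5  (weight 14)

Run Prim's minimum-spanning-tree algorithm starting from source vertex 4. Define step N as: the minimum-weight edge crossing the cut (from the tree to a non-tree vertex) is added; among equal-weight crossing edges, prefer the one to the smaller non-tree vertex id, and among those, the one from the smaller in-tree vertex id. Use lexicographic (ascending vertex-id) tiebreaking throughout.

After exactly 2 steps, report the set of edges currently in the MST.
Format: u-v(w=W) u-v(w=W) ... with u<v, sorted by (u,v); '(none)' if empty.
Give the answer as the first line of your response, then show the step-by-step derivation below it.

0-1(w=2) 0-4(w=11)

step 1: add edge 0-4 (w=11); MST = {0-4(w=11)}
step 2: add edge 0-1 (w=2); MST = {0-1(w=2) 0-4(w=11)}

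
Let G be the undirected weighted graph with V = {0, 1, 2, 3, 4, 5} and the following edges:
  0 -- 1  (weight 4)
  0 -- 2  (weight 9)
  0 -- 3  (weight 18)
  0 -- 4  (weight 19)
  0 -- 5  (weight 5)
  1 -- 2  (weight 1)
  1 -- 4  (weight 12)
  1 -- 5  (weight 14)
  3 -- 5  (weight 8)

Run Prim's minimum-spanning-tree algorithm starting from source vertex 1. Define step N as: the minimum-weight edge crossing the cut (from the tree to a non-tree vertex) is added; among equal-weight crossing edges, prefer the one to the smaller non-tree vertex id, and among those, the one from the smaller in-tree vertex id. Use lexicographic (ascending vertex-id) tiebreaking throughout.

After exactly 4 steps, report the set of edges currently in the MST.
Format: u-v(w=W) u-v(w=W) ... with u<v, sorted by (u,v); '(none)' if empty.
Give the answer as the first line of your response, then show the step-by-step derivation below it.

0-1(w=4) 0-5(w=5) 1-2(w=1) 3-5(w=8)

step 1: add edge 1-2 (w=1); MST = {1-2(w=1)}
step 2: add edge 0-1 (w=4); MST = {0-1(w=4) 1-2(w=1)}
step 3: add edge 0-5 (w=5); MST = {0-1(w=4) 0-5(w=5) 1-2(w=1)}
step 4: add edge 3-5 (w=8); MST = {0-1(w=4) 0-5(w=5) 1-2(w=1) 3-5(w=8)}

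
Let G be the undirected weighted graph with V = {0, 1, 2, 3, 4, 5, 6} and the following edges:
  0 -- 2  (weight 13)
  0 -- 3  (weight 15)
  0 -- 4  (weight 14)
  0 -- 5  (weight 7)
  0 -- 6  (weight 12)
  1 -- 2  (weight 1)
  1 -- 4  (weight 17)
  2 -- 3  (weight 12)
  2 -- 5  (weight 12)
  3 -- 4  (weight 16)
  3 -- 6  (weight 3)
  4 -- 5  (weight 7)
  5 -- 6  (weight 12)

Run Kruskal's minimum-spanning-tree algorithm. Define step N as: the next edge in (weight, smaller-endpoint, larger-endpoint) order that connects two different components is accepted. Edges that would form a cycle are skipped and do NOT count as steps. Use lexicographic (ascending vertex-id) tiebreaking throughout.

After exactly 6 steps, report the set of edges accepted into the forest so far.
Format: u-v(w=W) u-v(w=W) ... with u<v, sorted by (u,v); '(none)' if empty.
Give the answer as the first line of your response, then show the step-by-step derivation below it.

0-5(w=7) 0-6(w=12) 1-2(w=1) 2-3(w=12) 3-6(w=3) 4-5(w=7)

step 1: add edge 1-2 (w=1); MST = {1-2(w=1)}
step 2: add edge 3-6 (w=3); MST = {1-2(w=1) 3-6(w=3)}
step 3: add edge 0-5 (w=7); MST = {0-5(w=7) 1-2(w=1) 3-6(w=3)}
step 4: add edge 4-5 (w=7); MST = {0-5(w=7) 1-2(w=1) 3-6(w=3) 4-5(w=7)}
step 5: add edge 0-6 (w=12); MST = {0-5(w=7) 0-6(w=12) 1-2(w=1) 3-6(w=3) 4-5(w=7)}
step 6: add edge 2-3 (w=12); MST = {0-5(w=7) 0-6(w=12) 1-2(w=1) 2-3(w=12) 3-6(w=3) 4-5(w=7)}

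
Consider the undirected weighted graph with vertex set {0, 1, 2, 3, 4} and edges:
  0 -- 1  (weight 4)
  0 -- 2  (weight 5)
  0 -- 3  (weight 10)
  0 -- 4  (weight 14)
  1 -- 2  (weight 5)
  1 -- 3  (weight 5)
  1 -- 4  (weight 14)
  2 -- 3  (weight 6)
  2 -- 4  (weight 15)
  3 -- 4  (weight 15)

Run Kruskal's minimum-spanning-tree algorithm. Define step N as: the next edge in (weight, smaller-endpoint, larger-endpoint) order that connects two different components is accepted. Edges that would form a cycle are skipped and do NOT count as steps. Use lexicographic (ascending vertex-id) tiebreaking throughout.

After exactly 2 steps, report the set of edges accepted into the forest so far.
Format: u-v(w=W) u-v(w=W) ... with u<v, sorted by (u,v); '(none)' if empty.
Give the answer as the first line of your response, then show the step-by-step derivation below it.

0-1(w=4) 0-2(w=5)

step 1: add edge 0-1 (w=4); MST = {0-1(w=4)}
step 2: add edge 0-2 (w=5); MST = {0-1(w=4) 0-2(w=5)}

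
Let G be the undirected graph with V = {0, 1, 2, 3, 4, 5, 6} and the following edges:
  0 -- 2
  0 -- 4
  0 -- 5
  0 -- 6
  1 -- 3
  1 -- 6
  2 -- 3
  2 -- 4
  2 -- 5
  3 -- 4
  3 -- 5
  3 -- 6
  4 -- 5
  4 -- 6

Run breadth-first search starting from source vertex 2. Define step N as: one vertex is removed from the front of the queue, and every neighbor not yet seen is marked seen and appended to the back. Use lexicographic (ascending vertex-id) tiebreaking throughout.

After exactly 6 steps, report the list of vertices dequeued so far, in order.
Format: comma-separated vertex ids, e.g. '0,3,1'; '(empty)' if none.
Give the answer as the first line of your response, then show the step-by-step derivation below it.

2,0,3,4,5,6

step 1: dequeue 2; queue=[0,3,4,5]; order=2
step 2: dequeue 0; queue=[3,4,5,6]; order=2,0
step 3: dequeue 3; queue=[4,5,6,1]; order=2,0,3
step 4: dequeue 4; queue=[5,6,1]; order=2,0,3,4
step 5: dequeue 5; queue=[6,1]; order=2,0,3,4,5
step 6: dequeue 6; queue=[1]; order=2,0,3,4,5,6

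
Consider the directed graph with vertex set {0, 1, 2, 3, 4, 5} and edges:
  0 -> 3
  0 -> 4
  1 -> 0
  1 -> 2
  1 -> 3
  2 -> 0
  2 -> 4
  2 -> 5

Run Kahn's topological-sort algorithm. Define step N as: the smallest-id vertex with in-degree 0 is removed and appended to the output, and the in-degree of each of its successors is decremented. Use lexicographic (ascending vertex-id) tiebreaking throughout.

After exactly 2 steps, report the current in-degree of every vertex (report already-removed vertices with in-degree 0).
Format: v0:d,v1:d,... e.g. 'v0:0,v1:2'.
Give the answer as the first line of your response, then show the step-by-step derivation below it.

v0:0,v1:0,v2:0,v3:1,v4:1,v5:0

step 1: output 1; order=[1]; indeg=(1,0,0,1,2,1)
step 2: output 2; order=[1,2]; indeg=(0,0,0,1,1,0)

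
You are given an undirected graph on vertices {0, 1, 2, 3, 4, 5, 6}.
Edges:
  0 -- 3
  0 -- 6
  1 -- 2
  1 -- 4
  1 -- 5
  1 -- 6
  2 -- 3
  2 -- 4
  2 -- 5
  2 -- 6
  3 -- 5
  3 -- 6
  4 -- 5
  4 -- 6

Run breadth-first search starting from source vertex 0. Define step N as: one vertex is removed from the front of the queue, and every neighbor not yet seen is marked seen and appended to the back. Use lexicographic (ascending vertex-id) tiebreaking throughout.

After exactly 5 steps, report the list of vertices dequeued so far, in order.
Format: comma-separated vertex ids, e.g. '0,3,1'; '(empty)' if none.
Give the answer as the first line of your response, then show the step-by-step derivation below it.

0,3,6,2,5

step 1: dequeue 0; queue=[3,6]; order=0
step 2: dequeue 3; queue=[6,2,5]; order=0,3
step 3: dequeue 6; queue=[2,5,1,4]; order=0,3,6
step 4: dequeue 2; queue=[5,1,4]; order=0,3,6,2
step 5: dequeue 5; queue=[1,4]; order=0,3,6,2,5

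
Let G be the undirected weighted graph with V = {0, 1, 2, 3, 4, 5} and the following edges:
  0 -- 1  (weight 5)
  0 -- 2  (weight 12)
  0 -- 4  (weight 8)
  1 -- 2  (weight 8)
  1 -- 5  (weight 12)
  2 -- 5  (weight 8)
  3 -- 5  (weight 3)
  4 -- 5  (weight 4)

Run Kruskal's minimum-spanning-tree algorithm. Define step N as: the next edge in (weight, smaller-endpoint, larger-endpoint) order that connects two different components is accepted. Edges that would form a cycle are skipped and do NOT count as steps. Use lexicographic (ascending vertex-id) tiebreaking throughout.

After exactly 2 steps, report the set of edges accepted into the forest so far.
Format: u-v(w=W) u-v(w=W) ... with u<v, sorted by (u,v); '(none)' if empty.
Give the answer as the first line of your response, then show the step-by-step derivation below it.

3-5(w=3) 4-5(w=4)

step 1: add edge 3-5 (w=3); MST = {3-5(w=3)}
step 2: add edge 4-5 (w=4); MST = {3-5(w=3) 4-5(w=4)}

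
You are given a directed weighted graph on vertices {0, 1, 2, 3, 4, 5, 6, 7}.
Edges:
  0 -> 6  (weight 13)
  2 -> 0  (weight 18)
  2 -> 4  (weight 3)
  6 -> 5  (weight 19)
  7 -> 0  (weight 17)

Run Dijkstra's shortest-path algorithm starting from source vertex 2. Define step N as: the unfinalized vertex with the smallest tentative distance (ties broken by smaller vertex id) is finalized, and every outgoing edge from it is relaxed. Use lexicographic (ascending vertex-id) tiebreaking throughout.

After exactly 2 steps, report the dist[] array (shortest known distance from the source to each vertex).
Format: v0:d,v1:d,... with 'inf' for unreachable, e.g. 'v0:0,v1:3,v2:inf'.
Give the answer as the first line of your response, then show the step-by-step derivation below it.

v0:18,v1:inf,v2:0,v3:inf,v4:3,v5:inf,v6:inf,v7:inf

step 1: dist = v0:18,v1:inf,v2:0,v3:inf,v4:3,v5:inf,v6:inf,v7:inf
step 2: dist = v0:18,v1:inf,v2:0,v3:inf,v4:3,v5:inf,v6:inf,v7:inf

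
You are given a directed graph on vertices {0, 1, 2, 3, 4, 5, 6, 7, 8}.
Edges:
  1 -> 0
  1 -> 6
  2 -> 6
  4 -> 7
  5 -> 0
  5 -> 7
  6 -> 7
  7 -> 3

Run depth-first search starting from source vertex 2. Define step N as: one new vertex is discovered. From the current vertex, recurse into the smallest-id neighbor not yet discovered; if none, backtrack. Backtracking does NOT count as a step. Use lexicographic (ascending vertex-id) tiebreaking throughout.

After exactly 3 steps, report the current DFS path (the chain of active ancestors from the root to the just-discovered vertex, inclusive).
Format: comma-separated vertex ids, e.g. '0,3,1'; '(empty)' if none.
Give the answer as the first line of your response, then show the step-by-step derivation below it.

2,6,7

step 1: discover 2; path=2; order=2
step 2: discover 6; path=2>6; order=2,6
step 3: discover 7; path=2>6>7; order=2,6,7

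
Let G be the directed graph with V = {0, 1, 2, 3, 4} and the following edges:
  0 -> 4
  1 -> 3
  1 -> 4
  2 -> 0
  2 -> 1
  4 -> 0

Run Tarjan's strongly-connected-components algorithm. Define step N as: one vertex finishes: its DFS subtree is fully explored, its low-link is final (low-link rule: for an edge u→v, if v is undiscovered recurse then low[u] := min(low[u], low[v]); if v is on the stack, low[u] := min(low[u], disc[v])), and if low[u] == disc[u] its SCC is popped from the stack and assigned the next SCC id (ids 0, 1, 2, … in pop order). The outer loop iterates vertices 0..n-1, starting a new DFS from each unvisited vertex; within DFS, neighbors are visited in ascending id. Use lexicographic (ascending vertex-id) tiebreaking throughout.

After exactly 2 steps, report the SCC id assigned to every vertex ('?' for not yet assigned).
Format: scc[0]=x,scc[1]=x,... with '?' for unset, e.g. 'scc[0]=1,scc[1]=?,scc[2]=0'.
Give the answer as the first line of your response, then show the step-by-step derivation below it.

scc[0]=0,scc[1]=?,scc[2]=?,scc[3]=?,scc[4]=0

step 1: low=(low[0]=0,low[1]=?,low[2]=?,low[3]=?,low[4]=0); scc=(scc[0]=?,scc[1]=?,scc[2]=?,scc[3]=?,scc[4]=?)
step 2: low=(low[0]=0,low[1]=?,low[2]=?,low[3]=?,low[4]=0); scc=(scc[0]=0,scc[1]=?,scc[2]=?,scc[3]=?,scc[4]=0)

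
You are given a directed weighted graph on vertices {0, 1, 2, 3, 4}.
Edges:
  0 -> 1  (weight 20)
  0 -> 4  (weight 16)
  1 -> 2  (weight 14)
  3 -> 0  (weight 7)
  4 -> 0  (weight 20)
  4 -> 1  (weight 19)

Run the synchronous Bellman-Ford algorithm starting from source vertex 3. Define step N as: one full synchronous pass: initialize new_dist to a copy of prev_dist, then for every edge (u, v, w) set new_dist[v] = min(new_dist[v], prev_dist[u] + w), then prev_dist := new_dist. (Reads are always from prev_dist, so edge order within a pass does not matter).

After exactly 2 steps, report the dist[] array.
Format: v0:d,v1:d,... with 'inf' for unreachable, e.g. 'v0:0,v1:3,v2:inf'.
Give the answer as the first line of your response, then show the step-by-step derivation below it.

v0:7,v1:27,v2:inf,v3:0,v4:23

step 1: dist = v0:7,v1:inf,v2:inf,v3:0,v4:inf
step 2: dist = v0:7,v1:27,v2:inf,v3:0,v4:23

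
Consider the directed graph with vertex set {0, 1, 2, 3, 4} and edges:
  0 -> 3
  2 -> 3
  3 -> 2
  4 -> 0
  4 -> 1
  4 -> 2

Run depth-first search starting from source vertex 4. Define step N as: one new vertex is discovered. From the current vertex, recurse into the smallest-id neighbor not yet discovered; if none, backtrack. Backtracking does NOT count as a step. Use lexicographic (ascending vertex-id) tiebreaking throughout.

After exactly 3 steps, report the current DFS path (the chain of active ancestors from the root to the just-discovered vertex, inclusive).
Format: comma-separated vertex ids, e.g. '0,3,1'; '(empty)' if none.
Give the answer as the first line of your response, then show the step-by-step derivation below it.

4,0,3

step 1: discover 4; path=4; order=4
step 2: discover 0; path=4>0; order=4,0
step 3: discover 3; path=4>0>3; order=4,0,3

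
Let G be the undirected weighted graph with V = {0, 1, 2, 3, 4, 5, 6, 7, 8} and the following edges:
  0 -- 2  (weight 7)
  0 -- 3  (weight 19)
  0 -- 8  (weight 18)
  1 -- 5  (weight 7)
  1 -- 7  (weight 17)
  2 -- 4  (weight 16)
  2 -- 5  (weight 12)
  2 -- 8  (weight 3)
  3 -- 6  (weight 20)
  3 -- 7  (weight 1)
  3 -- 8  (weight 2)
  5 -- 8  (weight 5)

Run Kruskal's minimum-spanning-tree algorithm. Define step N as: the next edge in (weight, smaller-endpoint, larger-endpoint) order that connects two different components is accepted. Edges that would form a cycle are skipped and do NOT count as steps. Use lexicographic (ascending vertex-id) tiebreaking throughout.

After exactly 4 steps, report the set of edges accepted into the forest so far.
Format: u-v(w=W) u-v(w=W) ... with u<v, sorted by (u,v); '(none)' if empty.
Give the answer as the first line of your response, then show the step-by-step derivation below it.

2-8(w=3) 3-7(w=1) 3-8(w=2) 5-8(w=5)

step 1: add edge 3-7 (w=1); MST = {3-7(w=1)}
step 2: add edge 3-8 (w=2); MST = {3-7(w=1) 3-8(w=2)}
step 3: add edge 2-8 (w=3); MST = {2-8(w=3) 3-7(w=1) 3-8(w=2)}
step 4: add edge 5-8 (w=5); MST = {2-8(w=3) 3-7(w=1) 3-8(w=2) 5-8(w=5)}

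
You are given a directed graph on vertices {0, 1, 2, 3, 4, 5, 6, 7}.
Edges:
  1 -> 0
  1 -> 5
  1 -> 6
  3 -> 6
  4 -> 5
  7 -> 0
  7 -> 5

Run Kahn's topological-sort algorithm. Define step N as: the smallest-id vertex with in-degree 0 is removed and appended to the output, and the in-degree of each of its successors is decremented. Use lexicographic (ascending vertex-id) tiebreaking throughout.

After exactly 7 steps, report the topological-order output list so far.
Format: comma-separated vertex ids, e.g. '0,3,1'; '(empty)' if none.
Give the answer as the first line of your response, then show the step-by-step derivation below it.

1,2,3,4,6,7,0

step 1: output 1; order=[1]; indeg=(1,0,0,0,0,2,1,0)
step 2: output 2; order=[1,2]; indeg=(1,0,0,0,0,2,1,0)
step 3: output 3; order=[1,2,3]; indeg=(1,0,0,0,0,2,0,0)
step 4: output 4; order=[1,2,3,4]; indeg=(1,0,0,0,0,1,0,0)
step 5: output 6; order=[1,2,3,4,6]; indeg=(1,0,0,0,0,1,0,0)
step 6: output 7; order=[1,2,3,4,6,7]; indeg=(0,0,0,0,0,0,0,0)
step 7: output 0; order=[1,2,3,4,6,7,0]; indeg=(0,0,0,0,0,0,0,0)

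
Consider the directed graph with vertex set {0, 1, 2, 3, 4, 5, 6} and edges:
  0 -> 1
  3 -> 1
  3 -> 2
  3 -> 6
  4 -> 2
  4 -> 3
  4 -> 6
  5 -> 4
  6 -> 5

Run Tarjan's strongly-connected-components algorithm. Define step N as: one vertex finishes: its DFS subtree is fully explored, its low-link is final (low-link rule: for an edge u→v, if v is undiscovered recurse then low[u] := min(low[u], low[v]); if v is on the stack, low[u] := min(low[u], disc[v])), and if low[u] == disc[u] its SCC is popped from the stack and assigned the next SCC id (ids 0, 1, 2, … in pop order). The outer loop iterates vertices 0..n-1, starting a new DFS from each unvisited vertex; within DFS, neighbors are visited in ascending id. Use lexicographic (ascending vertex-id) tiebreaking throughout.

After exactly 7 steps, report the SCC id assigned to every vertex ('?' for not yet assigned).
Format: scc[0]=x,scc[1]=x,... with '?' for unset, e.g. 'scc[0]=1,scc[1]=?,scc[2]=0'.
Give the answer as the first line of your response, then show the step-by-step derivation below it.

scc[0]=1,scc[1]=0,scc[2]=2,scc[3]=3,scc[4]=3,scc[5]=3,scc[6]=3

step 1: low=(low[0]=0,low[1]=1,low[2]=?,low[3]=?,low[4]=?,low[5]=?,low[6]=?); scc=(scc[0]=?,scc[1]=0,scc[2]=?,scc[3]=?,scc[4]=?,scc[5]=?,scc[6]=?)
step 2: low=(low[0]=0,low[1]=1,low[2]=?,low[3]=?,low[4]=?,low[5]=?,low[6]=?); scc=(scc[0]=1,scc[1]=0,scc[2]=?,scc[3]=?,scc[4]=?,scc[5]=?,scc[6]=?)
step 3: low=(low[0]=0,low[1]=1,low[2]=2,low[3]=?,low[4]=?,low[5]=?,low[6]=?); scc=(scc[0]=1,scc[1]=0,scc[2]=2,scc[3]=?,scc[4]=?,scc[5]=?,scc[6]=?)
step 4: low=(low[0]=0,low[1]=1,low[2]=2,low[3]=3,low[4]=3,low[5]=5,low[6]=4); scc=(scc[0]=1,scc[1]=0,scc[2]=2,scc[3]=?,scc[4]=?,scc[5]=?,scc[6]=?)
step 5: low=(low[0]=0,low[1]=1,low[2]=2,low[3]=3,low[4]=3,low[5]=3,low[6]=4); scc=(scc[0]=1,scc[1]=0,scc[2]=2,scc[3]=?,scc[4]=?,scc[5]=?,scc[6]=?)
step 6: low=(low[0]=0,low[1]=1,low[2]=2,low[3]=3,low[4]=3,low[5]=3,low[6]=3); scc=(scc[0]=1,scc[1]=0,scc[2]=2,scc[3]=?,scc[4]=?,scc[5]=?,scc[6]=?)
step 7: low=(low[0]=0,low[1]=1,low[2]=2,low[3]=3,low[4]=3,low[5]=3,low[6]=3); scc=(scc[0]=1,scc[1]=0,scc[2]=2,scc[3]=3,scc[4]=3,scc[5]=3,scc[6]=3)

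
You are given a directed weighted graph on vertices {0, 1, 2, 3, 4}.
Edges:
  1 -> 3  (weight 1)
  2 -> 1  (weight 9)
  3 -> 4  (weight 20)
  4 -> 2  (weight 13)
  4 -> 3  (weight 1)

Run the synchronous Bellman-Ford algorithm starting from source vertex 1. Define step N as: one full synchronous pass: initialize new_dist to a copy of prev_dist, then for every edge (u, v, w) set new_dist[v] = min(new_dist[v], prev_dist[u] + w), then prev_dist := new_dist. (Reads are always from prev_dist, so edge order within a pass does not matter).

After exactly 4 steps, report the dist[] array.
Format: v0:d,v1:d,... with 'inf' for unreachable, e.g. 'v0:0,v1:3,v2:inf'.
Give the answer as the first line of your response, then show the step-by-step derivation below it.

v0:inf,v1:0,v2:34,v3:1,v4:21

step 1: dist = v0:inf,v1:0,v2:inf,v3:1,v4:inf
step 2: dist = v0:inf,v1:0,v2:inf,v3:1,v4:21
step 3: dist = v0:inf,v1:0,v2:34,v3:1,v4:21
step 4: dist = v0:inf,v1:0,v2:34,v3:1,v4:21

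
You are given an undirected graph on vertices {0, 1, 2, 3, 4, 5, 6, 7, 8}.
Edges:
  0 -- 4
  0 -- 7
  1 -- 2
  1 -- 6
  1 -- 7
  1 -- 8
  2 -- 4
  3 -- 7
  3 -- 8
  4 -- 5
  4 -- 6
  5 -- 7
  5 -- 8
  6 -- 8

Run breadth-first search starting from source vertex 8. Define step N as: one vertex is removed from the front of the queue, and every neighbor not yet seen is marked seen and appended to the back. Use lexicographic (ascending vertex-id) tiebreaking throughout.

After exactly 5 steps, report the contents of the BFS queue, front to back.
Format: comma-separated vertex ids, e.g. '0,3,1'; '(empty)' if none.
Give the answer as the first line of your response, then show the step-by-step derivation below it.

2,7,4

step 1: dequeue 8; queue=[1,3,5,6]; order=8
step 2: dequeue 1; queue=[3,5,6,2,7]; order=8,1
step 3: dequeue 3; queue=[5,6,2,7]; order=8,1,3
step 4: dequeue 5; queue=[6,2,7,4]; order=8,1,3,5
step 5: dequeue 6; queue=[2,7,4]; order=8,1,3,5,6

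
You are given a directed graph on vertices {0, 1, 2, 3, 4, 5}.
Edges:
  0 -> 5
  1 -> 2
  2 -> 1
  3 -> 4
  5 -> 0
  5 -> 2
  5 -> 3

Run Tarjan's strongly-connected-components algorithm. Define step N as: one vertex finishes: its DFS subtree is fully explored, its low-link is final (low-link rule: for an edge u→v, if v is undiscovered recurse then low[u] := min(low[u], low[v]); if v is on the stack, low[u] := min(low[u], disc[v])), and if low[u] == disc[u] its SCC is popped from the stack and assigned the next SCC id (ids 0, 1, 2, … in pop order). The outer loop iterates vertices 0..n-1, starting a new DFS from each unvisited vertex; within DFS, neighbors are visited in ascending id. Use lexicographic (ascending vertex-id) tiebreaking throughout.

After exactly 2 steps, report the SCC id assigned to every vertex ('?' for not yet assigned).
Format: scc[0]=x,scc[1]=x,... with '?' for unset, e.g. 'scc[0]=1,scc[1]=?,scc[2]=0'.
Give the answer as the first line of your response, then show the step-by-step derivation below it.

scc[0]=?,scc[1]=0,scc[2]=0,scc[3]=?,scc[4]=?,scc[5]=?

step 1: low=(low[0]=0,low[1]=2,low[2]=2,low[3]=?,low[4]=?,low[5]=0); scc=(scc[0]=?,scc[1]=?,scc[2]=?,scc[3]=?,scc[4]=?,scc[5]=?)
step 2: low=(low[0]=0,low[1]=2,low[2]=2,low[3]=?,low[4]=?,low[5]=0); scc=(scc[0]=?,scc[1]=0,scc[2]=0,scc[3]=?,scc[4]=?,scc[5]=?)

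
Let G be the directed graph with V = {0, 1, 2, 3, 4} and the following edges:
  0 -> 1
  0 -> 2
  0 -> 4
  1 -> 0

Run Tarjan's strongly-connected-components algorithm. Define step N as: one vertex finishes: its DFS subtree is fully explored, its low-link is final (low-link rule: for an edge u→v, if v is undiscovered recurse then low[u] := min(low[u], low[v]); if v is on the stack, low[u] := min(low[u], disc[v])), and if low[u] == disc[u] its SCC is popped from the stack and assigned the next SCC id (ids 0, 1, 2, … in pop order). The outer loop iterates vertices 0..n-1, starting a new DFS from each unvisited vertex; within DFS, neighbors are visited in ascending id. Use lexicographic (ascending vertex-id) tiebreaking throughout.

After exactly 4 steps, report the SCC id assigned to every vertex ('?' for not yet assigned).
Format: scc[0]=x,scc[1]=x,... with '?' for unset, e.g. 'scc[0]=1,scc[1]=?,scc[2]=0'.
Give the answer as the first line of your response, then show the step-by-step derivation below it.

scc[0]=2,scc[1]=2,scc[2]=0,scc[3]=?,scc[4]=1

step 1: low=(low[0]=0,low[1]=0,low[2]=?,low[3]=?,low[4]=?); scc=(scc[0]=?,scc[1]=?,scc[2]=?,scc[3]=?,scc[4]=?)
step 2: low=(low[0]=0,low[1]=0,low[2]=2,low[3]=?,low[4]=?); scc=(scc[0]=?,scc[1]=?,scc[2]=0,scc[3]=?,scc[4]=?)
step 3: low=(low[0]=0,low[1]=0,low[2]=2,low[3]=?,low[4]=3); scc=(scc[0]=?,scc[1]=?,scc[2]=0,scc[3]=?,scc[4]=1)
step 4: low=(low[0]=0,low[1]=0,low[2]=2,low[3]=?,low[4]=3); scc=(scc[0]=2,scc[1]=2,scc[2]=0,scc[3]=?,scc[4]=1)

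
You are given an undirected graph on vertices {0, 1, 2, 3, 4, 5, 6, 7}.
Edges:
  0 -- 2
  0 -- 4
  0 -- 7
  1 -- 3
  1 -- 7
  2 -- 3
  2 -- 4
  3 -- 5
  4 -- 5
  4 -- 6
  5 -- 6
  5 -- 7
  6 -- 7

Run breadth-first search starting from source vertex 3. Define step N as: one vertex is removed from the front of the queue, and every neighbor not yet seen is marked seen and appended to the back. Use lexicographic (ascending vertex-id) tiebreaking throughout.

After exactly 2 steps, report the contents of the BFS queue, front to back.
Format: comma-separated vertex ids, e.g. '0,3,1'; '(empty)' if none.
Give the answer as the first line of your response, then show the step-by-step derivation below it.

2,5,7

step 1: dequeue 3; queue=[1,2,5]; order=3
step 2: dequeue 1; queue=[2,5,7]; order=3,1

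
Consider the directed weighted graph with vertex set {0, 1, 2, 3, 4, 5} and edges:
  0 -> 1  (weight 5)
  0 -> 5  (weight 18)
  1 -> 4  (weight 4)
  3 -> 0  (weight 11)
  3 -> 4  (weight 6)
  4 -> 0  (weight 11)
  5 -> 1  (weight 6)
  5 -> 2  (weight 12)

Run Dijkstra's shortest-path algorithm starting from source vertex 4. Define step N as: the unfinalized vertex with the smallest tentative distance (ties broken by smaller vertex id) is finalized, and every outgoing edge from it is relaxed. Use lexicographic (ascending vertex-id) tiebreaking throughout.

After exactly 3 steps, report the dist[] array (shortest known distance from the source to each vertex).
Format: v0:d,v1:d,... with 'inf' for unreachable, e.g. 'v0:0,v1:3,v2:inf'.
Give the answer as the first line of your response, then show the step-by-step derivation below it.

v0:11,v1:16,v2:inf,v3:inf,v4:0,v5:29

step 1: dist = v0:11,v1:inf,v2:inf,v3:inf,v4:0,v5:inf
step 2: dist = v0:11,v1:16,v2:inf,v3:inf,v4:0,v5:29
step 3: dist = v0:11,v1:16,v2:inf,v3:inf,v4:0,v5:29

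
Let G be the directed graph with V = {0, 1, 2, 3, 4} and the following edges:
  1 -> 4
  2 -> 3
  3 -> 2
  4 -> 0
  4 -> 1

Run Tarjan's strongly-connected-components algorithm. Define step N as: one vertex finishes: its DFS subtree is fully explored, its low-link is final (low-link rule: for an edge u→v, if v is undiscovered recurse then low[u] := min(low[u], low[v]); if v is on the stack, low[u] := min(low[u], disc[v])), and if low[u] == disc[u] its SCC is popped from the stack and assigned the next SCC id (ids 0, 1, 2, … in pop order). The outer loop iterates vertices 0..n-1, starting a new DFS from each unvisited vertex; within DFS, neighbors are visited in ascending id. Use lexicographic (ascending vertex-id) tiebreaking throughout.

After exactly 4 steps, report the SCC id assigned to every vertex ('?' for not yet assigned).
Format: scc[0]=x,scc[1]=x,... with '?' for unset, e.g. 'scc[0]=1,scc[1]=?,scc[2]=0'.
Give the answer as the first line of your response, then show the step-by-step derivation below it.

scc[0]=0,scc[1]=1,scc[2]=?,scc[3]=?,scc[4]=1

step 1: low=(low[0]=0,low[1]=?,low[2]=?,low[3]=?,low[4]=?); scc=(scc[0]=0,scc[1]=?,scc[2]=?,scc[3]=?,scc[4]=?)
step 2: low=(low[0]=0,low[1]=1,low[2]=?,low[3]=?,low[4]=1); scc=(scc[0]=0,scc[1]=?,scc[2]=?,scc[3]=?,scc[4]=?)
step 3: low=(low[0]=0,low[1]=1,low[2]=?,low[3]=?,low[4]=1); scc=(scc[0]=0,scc[1]=1,scc[2]=?,scc[3]=?,scc[4]=1)
step 4: low=(low[0]=0,low[1]=1,low[2]=3,low[3]=3,low[4]=1); scc=(scc[0]=0,scc[1]=1,scc[2]=?,scc[3]=?,scc[4]=1)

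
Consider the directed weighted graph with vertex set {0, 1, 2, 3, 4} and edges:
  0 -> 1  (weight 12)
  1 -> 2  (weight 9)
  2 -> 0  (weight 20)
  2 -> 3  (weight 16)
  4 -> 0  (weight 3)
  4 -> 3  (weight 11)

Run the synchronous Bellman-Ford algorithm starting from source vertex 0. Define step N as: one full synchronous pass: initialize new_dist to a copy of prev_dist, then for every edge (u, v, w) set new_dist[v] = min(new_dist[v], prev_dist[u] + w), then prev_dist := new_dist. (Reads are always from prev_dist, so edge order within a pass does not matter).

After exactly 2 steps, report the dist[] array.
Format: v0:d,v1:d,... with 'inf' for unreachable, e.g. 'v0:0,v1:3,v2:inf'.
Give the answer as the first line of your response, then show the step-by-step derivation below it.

v0:0,v1:12,v2:21,v3:inf,v4:inf

step 1: dist = v0:0,v1:12,v2:inf,v3:inf,v4:inf
step 2: dist = v0:0,v1:12,v2:21,v3:inf,v4:inf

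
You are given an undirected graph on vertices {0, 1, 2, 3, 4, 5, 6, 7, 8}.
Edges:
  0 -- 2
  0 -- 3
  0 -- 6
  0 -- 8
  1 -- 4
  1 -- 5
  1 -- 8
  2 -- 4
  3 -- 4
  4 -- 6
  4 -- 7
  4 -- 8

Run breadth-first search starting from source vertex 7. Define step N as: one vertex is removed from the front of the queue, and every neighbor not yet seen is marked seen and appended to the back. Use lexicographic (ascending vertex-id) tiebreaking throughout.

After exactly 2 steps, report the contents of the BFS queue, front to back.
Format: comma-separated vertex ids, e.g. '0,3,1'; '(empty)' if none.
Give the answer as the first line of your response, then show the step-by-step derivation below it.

1,2,3,6,8

step 1: dequeue 7; queue=[4]; order=7
step 2: dequeue 4; queue=[1,2,3,6,8]; order=7,4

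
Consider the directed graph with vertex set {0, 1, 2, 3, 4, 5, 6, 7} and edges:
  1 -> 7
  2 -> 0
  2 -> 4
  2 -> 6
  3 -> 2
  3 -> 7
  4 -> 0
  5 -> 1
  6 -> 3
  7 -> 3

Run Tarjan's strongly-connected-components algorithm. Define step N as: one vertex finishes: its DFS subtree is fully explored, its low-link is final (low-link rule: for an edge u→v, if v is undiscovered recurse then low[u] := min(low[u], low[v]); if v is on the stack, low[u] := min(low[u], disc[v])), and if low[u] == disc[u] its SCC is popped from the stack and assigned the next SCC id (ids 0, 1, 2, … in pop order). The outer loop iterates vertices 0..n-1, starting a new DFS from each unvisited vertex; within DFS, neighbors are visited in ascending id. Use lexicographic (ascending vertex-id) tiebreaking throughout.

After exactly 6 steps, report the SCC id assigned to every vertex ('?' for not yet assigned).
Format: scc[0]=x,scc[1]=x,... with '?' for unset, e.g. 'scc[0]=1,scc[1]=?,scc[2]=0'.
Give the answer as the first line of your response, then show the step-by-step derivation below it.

scc[0]=0,scc[1]=?,scc[2]=2,scc[3]=2,scc[4]=1,scc[5]=?,scc[6]=2,scc[7]=2

step 1: low=(low[0]=0,low[1]=?,low[2]=?,low[3]=?,low[4]=?,low[5]=?,low[6]=?,low[7]=?); scc=(scc[0]=0,scc[1]=?,scc[2]=?,scc[3]=?,scc[4]=?,scc[5]=?,scc[6]=?,scc[7]=?)
step 2: low=(low[0]=0,low[1]=1,low[2]=4,low[3]=3,low[4]=5,low[5]=?,low[6]=?,low[7]=2); scc=(scc[0]=0,scc[1]=?,scc[2]=?,scc[3]=?,scc[4]=1,scc[5]=?,scc[6]=?,scc[7]=?)
step 3: low=(low[0]=0,low[1]=1,low[2]=4,low[3]=3,low[4]=5,low[5]=?,low[6]=3,low[7]=2); scc=(scc[0]=0,scc[1]=?,scc[2]=?,scc[3]=?,scc[4]=1,scc[5]=?,scc[6]=?,scc[7]=?)
step 4: low=(low[0]=0,low[1]=1,low[2]=3,low[3]=3,low[4]=5,low[5]=?,low[6]=3,low[7]=2); scc=(scc[0]=0,scc[1]=?,scc[2]=?,scc[3]=?,scc[4]=1,scc[5]=?,scc[6]=?,scc[7]=?)
step 5: low=(low[0]=0,low[1]=1,low[2]=3,low[3]=2,low[4]=5,low[5]=?,low[6]=3,low[7]=2); scc=(scc[0]=0,scc[1]=?,scc[2]=?,scc[3]=?,scc[4]=1,scc[5]=?,scc[6]=?,scc[7]=?)
step 6: low=(low[0]=0,low[1]=1,low[2]=3,low[3]=2,low[4]=5,low[5]=?,low[6]=3,low[7]=2); scc=(scc[0]=0,scc[1]=?,scc[2]=2,scc[3]=2,scc[4]=1,scc[5]=?,scc[6]=2,scc[7]=2)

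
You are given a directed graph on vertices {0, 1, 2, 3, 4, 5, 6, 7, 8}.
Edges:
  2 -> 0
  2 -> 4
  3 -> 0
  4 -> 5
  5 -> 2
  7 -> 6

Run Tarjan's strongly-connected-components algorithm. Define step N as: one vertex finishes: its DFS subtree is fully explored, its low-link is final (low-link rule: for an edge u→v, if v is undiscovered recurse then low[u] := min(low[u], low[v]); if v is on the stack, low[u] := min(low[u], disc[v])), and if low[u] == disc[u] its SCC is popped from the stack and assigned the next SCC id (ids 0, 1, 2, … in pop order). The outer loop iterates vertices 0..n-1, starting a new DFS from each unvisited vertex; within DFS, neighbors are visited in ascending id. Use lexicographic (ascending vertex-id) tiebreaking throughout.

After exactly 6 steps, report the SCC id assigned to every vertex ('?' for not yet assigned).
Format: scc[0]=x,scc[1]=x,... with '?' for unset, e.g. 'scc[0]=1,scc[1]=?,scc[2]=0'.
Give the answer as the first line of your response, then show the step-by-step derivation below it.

scc[0]=0,scc[1]=1,scc[2]=2,scc[3]=3,scc[4]=2,scc[5]=2,scc[6]=?,scc[7]=?,scc[8]=?

step 1: low=(low[0]=0,low[1]=?,low[2]=?,low[3]=?,low[4]=?,low[5]=?,low[6]=?,low[7]=?,low[8]=?); scc=(scc[0]=0,scc[1]=?,scc[2]=?,scc[3]=?,scc[4]=?,scc[5]=?,scc[6]=?,scc[7]=?,scc[8]=?)
step 2: low=(low[0]=0,low[1]=1,low[2]=?,low[3]=?,low[4]=?,low[5]=?,low[6]=?,low[7]=?,low[8]=?); scc=(scc[0]=0,scc[1]=1,scc[2]=?,scc[3]=?,scc[4]=?,scc[5]=?,scc[6]=?,scc[7]=?,scc[8]=?)
step 3: low=(low[0]=0,low[1]=1,low[2]=2,low[3]=?,low[4]=3,low[5]=2,low[6]=?,low[7]=?,low[8]=?); scc=(scc[0]=0,scc[1]=1,scc[2]=?,scc[3]=?,scc[4]=?,scc[5]=?,scc[6]=?,scc[7]=?,scc[8]=?)
step 4: low=(low[0]=0,low[1]=1,low[2]=2,low[3]=?,low[4]=2,low[5]=2,low[6]=?,low[7]=?,low[8]=?); scc=(scc[0]=0,scc[1]=1,scc[2]=?,scc[3]=?,scc[4]=?,scc[5]=?,scc[6]=?,scc[7]=?,scc[8]=?)
step 5: low=(low[0]=0,low[1]=1,low[2]=2,low[3]=?,low[4]=2,low[5]=2,low[6]=?,low[7]=?,low[8]=?); scc=(scc[0]=0,scc[1]=1,scc[2]=2,scc[3]=?,scc[4]=2,scc[5]=2,scc[6]=?,scc[7]=?,scc[8]=?)
step 6: low=(low[0]=0,low[1]=1,low[2]=2,low[3]=5,low[4]=2,low[5]=2,low[6]=?,low[7]=?,low[8]=?); scc=(scc[0]=0,scc[1]=1,scc[2]=2,scc[3]=3,scc[4]=2,scc[5]=2,scc[6]=?,scc[7]=?,scc[8]=?)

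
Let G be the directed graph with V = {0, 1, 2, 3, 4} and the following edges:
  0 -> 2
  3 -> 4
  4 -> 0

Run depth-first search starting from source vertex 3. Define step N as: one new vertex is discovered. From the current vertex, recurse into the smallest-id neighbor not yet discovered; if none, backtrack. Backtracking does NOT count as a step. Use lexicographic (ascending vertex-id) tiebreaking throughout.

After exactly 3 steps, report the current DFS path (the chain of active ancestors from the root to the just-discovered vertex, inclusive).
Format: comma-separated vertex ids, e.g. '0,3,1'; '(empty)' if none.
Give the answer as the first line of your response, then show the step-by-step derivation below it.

3,4,0

step 1: discover 3; path=3; order=3
step 2: discover 4; path=3>4; order=3,4
step 3: discover 0; path=3>4>0; order=3,4,0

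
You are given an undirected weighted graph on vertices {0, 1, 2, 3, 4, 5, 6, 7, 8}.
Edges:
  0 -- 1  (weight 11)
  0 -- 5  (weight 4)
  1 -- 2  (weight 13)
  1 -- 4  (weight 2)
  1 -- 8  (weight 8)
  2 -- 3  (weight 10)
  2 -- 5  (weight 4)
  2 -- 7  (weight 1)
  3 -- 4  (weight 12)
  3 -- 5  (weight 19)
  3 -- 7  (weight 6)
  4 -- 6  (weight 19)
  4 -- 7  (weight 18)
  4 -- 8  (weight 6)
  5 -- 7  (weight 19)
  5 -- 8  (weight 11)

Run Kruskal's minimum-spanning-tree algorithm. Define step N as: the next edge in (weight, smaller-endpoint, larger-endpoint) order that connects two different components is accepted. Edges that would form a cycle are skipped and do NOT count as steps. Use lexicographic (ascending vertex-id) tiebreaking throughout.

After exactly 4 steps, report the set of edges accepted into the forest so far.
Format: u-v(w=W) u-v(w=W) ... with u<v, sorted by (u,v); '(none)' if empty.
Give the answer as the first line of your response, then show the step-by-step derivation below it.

0-5(w=4) 1-4(w=2) 2-5(w=4) 2-7(w=1)

step 1: add edge 2-7 (w=1); MST = {2-7(w=1)}
step 2: add edge 1-4 (w=2); MST = {1-4(w=2) 2-7(w=1)}
step 3: add edge 0-5 (w=4); MST = {0-5(w=4) 1-4(w=2) 2-7(w=1)}
step 4: add edge 2-5 (w=4); MST = {0-5(w=4) 1-4(w=2) 2-5(w=4) 2-7(w=1)}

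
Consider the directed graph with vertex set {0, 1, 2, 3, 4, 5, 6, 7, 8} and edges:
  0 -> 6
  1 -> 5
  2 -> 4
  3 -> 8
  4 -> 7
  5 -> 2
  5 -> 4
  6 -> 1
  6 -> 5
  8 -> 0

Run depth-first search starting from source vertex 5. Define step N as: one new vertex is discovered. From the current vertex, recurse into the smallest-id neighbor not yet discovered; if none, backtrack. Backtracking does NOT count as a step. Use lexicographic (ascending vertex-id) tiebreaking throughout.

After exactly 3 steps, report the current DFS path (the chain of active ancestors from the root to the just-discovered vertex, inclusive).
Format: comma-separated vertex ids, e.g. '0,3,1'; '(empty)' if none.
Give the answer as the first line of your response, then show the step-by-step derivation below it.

5,2,4

step 1: discover 5; path=5; order=5
step 2: discover 2; path=5>2; order=5,2
step 3: discover 4; path=5>2>4; order=5,2,4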